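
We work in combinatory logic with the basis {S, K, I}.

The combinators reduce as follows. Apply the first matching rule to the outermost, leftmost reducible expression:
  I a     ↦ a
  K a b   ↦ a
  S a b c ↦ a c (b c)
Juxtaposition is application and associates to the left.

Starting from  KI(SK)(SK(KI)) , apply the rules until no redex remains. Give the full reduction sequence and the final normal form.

  start: KI(SK)(SK(KI))
  →1  I(SK(KI))
  →2  SK(KI)

Answer: normal form = SK(KI)  (in 2 steps)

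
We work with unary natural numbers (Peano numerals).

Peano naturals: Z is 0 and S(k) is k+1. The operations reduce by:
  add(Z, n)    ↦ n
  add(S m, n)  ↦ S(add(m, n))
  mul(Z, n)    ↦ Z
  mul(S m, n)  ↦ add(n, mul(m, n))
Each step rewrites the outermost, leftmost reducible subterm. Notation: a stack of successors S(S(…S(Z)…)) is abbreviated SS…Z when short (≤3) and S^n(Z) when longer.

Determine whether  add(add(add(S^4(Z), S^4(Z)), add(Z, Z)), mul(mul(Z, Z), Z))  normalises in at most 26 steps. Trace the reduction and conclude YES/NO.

  start: add(add(add(S^4(Z), S^4(Z)), add(Z, Z)), mul(mul(Z, Z), Z))
  step 1: add(add(S(add(SSSZ, S^4(Z))), add(Z, Z)), mul(mul(Z, Z), Z))
  step 2: add(S(add(add(SSSZ, S^4(Z)), add(Z, Z))), mul(mul(Z, Z), Z))
  step 3: S(add(add(add(SSSZ, S^4(Z)), add(Z, Z)), mul(mul(Z, Z), Z)))
  step 4: S(add(add(S(add(SSZ, S^4(Z))), add(Z, Z)), mul(mul(Z, Z), Z)))
  step 5: S(add(S(add(add(SSZ, S^4(Z)), add(Z, Z))), mul(mul(Z, Z), Z)))
  step 6: S(S(add(add(add(SSZ, S^4(Z)), add(Z, Z)), mul(mul(Z, Z), Z))))
  step 7: S(S(add(add(S(add(SZ, S^4(Z))), add(Z, Z)), mul(mul(Z, Z), Z))))
  step 8: S(S(add(S(add(add(SZ, S^4(Z)), add(Z, Z))), mul(mul(Z, Z), Z))))
  step 9: S(S(S(add(add(add(SZ, S^4(Z)), add(Z, Z)), mul(mul(Z, Z), Z)))))
  step 10: S(S(S(add(add(S(add(Z, S^4(Z))), add(Z, Z)), mul(mul(Z, Z), Z)))))
  step 11: S(S(S(add(S(add(add(Z, S^4(Z)), add(Z, Z))), mul(mul(Z, Z), Z)))))
  step 12: S(S(S(S(add(add(add(Z, S^4(Z)), add(Z, Z)), mul(mul(Z, Z), Z))))))
  step 13: S(S(S(S(add(add(S^4(Z), add(Z, Z)), mul(mul(Z, Z), Z))))))
  step 14: S(S(S(S(add(S(add(SSSZ, add(Z, Z))), mul(mul(Z, Z), Z))))))
  step 15: S(S(S(S(S(add(add(SSSZ, add(Z, Z)), mul(mul(Z, Z), Z)))))))
  step 16: S(S(S(S(S(add(S(add(SSZ, add(Z, Z))), mul(mul(Z, Z), Z)))))))
  step 17: S(S(S(S(S(S(add(add(SSZ, add(Z, Z)), mul(mul(Z, Z), Z))))))))
  step 18: S(S(S(S(S(S(add(S(add(SZ, add(Z, Z))), mul(mul(Z, Z), Z))))))))
  step 19: S(S(S(S(S(S(S(add(add(SZ, add(Z, Z)), mul(mul(Z, Z), Z)))))))))
  step 20: S(S(S(S(S(S(S(add(S(add(Z, add(Z, Z))), mul(mul(Z, Z), Z)))))))))
  step 21: S(S(S(S(S(S(S(S(add(add(Z, add(Z, Z)), mul(mul(Z, Z), Z))))))))))
  step 22: S(S(S(S(S(S(S(S(add(add(Z, Z), mul(mul(Z, Z), Z))))))))))
  step 23: S(S(S(S(S(S(S(S(add(Z, mul(mul(Z, Z), Z))))))))))
  step 24: S(S(S(S(S(S(S(S(mul(mul(Z, Z), Z)))))))))
  step 25: S(S(S(S(S(S(S(S(mul(Z, Z)))))))))
  step 26: S^8(Z)

Answer: YES — reaches normal form S^8(Z) in 26 ≤ 26 steps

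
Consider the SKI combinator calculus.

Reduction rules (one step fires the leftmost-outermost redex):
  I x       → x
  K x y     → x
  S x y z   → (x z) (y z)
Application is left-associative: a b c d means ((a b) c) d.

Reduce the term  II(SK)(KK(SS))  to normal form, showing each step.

  start: II(SK)(KK(SS))
  [1] I(SK)(KK(SS))
  [2] SK(KK(SS))
  [3] SKK

Answer: normal form = SKK  (in 3 steps)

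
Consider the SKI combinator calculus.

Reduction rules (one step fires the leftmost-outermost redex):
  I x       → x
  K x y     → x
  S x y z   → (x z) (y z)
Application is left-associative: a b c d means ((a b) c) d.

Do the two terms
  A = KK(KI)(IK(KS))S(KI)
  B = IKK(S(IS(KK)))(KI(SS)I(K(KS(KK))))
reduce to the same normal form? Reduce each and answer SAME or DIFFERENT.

Term A:
  start: KK(KI)(IK(KS))S(KI)
  [1] K(IK(KS))S(KI)
  [2] IK(KS)(KI)
  [3] K(KS)(KI)
  [4] KS

Term B:
  start: IKK(S(IS(KK)))(KI(SS)I(K(KS(KK))))
  [1] KK(S(IS(KK)))(KI(SS)I(K(KS(KK))))
  [2] K(KI(SS)I(K(KS(KK))))
  [3] K(II(K(KS(KK))))
  [4] K(I(K(KS(KK))))
  [5] K(K(KS(KK)))
  [6] K(KS)

Answer: DIFFERENT — A ⇓ KS, B ⇓ K(KS)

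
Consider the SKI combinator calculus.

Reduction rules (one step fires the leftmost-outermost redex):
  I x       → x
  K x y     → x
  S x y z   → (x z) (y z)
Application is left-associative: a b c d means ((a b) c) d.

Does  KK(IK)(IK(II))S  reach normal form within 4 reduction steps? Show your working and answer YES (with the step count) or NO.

Answer: YES — reaches normal form KI in 4 ≤ 4 steps

Reduction:
  start: KK(IK)(IK(II))S
  [1] K(IK(II))S
  [2] IK(II)
  [3] K(II)
  [4] KI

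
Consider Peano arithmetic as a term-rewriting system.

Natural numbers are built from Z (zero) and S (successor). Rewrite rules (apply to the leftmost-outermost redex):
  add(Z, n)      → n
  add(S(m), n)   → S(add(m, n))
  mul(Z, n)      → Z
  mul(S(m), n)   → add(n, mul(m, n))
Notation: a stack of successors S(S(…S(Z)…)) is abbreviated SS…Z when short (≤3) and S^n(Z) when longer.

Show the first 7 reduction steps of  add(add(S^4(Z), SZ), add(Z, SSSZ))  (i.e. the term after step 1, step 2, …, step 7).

  start: add(add(S^4(Z), SZ), add(Z, SSSZ))
  [1] add(S(add(SSSZ, SZ)), add(Z, SSSZ))
  [2] S(add(add(SSSZ, SZ), add(Z, SSSZ)))
  [3] S(add(S(add(SSZ, SZ)), add(Z, SSSZ)))
  [4] S(S(add(add(SSZ, SZ), add(Z, SSSZ))))
  [5] S(S(add(S(add(SZ, SZ)), add(Z, SSSZ))))
  [6] S(S(S(add(add(SZ, SZ), add(Z, SSSZ)))))
  [7] S(S(S(add(S(add(Z, SZ)), add(Z, SSSZ)))))

Answer: after 7 steps: S(S(S(add(S(add(Z, SZ)), add(Z, SSSZ)))))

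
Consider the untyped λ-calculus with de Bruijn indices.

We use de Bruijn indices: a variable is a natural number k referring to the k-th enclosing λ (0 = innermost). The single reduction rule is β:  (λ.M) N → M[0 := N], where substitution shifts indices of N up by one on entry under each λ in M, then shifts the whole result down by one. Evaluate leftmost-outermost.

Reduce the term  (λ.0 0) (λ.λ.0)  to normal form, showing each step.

  start: (λ.0 0) (λ.λ.0)
  [1] (λ.λ.0) (λ.λ.0)
  [2] λ.0

Answer: normal form = λ.0  (in 2 steps)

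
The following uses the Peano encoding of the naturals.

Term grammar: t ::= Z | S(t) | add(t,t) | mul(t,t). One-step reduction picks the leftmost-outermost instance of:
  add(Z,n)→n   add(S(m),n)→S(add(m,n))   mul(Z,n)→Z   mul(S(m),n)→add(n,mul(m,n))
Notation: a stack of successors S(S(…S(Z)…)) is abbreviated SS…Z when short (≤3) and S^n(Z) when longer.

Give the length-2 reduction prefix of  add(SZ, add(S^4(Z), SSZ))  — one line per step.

  start: add(SZ, add(S^4(Z), SSZ))
  →1  S(add(Z, add(S^4(Z), SSZ)))
  →2  S(add(S^4(Z), SSZ))

Answer: after 2 steps: S(add(S^4(Z), SSZ))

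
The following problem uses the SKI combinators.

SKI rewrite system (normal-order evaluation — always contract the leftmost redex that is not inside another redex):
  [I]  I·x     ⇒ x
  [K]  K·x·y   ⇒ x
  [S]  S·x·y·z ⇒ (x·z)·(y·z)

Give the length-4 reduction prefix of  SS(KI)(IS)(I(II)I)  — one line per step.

  start: SS(KI)(IS)(I(II)I)
  step 1: S(IS)(KI(IS))(I(II)I)
  step 2: IS(I(II)I)(KI(IS)(I(II)I))
  step 3: S(I(II)I)(KI(IS)(I(II)I))
  step 4: S(III)(KI(IS)(I(II)I))

Answer: after 4 steps: S(III)(KI(IS)(I(II)I))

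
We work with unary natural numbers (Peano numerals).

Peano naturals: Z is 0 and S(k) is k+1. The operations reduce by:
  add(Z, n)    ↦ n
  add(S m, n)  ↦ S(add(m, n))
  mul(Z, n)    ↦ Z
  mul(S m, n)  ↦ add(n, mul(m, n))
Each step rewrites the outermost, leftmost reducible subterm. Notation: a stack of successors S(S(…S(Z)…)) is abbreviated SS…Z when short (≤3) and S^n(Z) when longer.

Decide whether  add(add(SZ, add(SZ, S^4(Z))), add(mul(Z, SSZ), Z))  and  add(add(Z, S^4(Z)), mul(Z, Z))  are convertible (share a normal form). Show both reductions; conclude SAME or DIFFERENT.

Answer: DIFFERENT — A ⇓ S^6(Z), B ⇓ S^4(Z)

Working:
Term A:
  start: add(add(SZ, add(SZ, S^4(Z))), add(mul(Z, SSZ), Z))
  →1  add(S(add(Z, add(SZ, S^4(Z)))), add(mul(Z, SSZ), Z))
  →2  S(add(add(Z, add(SZ, S^4(Z))), add(mul(Z, SSZ), Z)))
  →3  S(add(add(SZ, S^4(Z)), add(mul(Z, SSZ), Z)))
  →4  S(add(S(add(Z, S^4(Z))), add(mul(Z, SSZ), Z)))
  →5  S(S(add(add(Z, S^4(Z)), add(mul(Z, SSZ), Z))))
  →6  S(S(add(S^4(Z), add(mul(Z, SSZ), Z))))
  →7  S(S(S(add(SSSZ, add(mul(Z, SSZ), Z)))))
  →8  S(S(S(S(add(SSZ, add(mul(Z, SSZ), Z))))))
  →9  S(S(S(S(S(add(SZ, add(mul(Z, SSZ), Z)))))))
  →10  S(S(S(S(S(S(add(Z, add(mul(Z, SSZ), Z))))))))
  →11  S(S(S(S(S(S(add(mul(Z, SSZ), Z)))))))
  →12  S(S(S(S(S(S(add(Z, Z)))))))
  →13  S^6(Z)

Term B:
  start: add(add(Z, S^4(Z)), mul(Z, Z))
  →1  add(S^4(Z), mul(Z, Z))
  →2  S(add(SSSZ, mul(Z, Z)))
  →3  S(S(add(SSZ, mul(Z, Z))))
  →4  S(S(S(add(SZ, mul(Z, Z)))))
  →5  S(S(S(S(add(Z, mul(Z, Z))))))
  →6  S(S(S(S(mul(Z, Z)))))
  →7  S^4(Z)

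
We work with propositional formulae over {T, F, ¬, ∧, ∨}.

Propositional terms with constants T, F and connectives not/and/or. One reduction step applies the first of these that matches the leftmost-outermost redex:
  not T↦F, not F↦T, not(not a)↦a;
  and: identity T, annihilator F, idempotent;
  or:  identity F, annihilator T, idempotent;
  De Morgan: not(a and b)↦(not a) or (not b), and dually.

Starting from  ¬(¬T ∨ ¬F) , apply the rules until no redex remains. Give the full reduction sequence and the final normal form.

  start: ¬(¬T ∨ ¬F)
  [1] ¬¬T ∧ ¬¬F
  [2] T ∧ ¬¬F
  [3] ¬¬F
  [4] F

Answer: normal form = F  (in 4 steps)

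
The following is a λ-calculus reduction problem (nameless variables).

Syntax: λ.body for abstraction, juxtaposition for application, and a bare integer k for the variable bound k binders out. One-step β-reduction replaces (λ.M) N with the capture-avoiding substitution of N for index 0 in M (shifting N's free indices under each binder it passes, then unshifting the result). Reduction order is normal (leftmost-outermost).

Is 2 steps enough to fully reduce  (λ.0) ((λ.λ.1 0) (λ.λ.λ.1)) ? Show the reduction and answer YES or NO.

Answer: NO — after 2 steps the term is λ.(λ.λ.λ.1) 0, not yet normal

Reduction:
  start: (λ.0) ((λ.λ.1 0) (λ.λ.λ.1))
  [1] (λ.λ.1 0) (λ.λ.λ.1)
  [2] λ.(λ.λ.λ.1) 0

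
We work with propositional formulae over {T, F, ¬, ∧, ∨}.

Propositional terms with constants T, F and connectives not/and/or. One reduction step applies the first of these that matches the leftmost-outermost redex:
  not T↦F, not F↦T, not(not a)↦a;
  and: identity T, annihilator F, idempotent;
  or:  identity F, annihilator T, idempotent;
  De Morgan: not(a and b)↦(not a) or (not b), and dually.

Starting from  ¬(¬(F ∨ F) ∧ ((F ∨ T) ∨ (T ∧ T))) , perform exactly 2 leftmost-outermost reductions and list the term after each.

Answer: after 2 steps: (F ∨ F) ∨ ¬((F ∨ T) ∨ (T ∧ T))

Working:
  start: ¬(¬(F ∨ F) ∧ ((F ∨ T) ∨ (T ∧ T)))
  step 1: ¬¬(F ∨ F) ∨ ¬((F ∨ T) ∨ (T ∧ T))
  step 2: (F ∨ F) ∨ ¬((F ∨ T) ∨ (T ∧ T))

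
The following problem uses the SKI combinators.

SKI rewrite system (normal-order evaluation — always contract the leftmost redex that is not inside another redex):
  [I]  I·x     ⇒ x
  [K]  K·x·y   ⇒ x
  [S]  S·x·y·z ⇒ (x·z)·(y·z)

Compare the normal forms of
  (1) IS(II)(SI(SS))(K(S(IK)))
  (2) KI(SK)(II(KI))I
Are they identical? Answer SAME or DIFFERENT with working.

Answer: DIFFERENT — A ⇓ SK, B ⇓ I

Working:
Term A:
  start: IS(II)(SI(SS))(K(S(IK)))
  [1] S(II)(SI(SS))(K(S(IK)))
  [2] II(K(S(IK)))(SI(SS)(K(S(IK))))
  [3] I(K(S(IK)))(SI(SS)(K(S(IK))))
  [4] K(S(IK))(SI(SS)(K(S(IK))))
  [5] S(IK)
  [6] SK

Term B:
  start: KI(SK)(II(KI))I
  [1] I(II(KI))I
  [2] II(KI)I
  [3] I(KI)I
  [4] KII
  [5] I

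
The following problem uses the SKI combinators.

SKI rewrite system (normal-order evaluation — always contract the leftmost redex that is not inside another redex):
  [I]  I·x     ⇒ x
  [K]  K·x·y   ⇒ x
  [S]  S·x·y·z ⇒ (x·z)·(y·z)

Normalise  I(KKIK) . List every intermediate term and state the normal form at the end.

Answer: normal form = KK  (in 2 steps)

Derivation:
  start: I(KKIK)
  [1] KKIK
  [2] KK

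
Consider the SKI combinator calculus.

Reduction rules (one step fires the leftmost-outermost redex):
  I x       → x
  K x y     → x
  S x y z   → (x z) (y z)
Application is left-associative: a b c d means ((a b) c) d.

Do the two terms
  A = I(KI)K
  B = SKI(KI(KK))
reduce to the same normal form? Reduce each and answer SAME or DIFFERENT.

Answer: SAME — A ⇓ I, B ⇓ I

Reduction:
Term A:
  start: I(KI)K
  →1  KIK
  →2  I

Term B:
  start: SKI(KI(KK))
  →1  K(KI(KK))(I(KI(KK)))
  →2  KI(KK)
  →3  I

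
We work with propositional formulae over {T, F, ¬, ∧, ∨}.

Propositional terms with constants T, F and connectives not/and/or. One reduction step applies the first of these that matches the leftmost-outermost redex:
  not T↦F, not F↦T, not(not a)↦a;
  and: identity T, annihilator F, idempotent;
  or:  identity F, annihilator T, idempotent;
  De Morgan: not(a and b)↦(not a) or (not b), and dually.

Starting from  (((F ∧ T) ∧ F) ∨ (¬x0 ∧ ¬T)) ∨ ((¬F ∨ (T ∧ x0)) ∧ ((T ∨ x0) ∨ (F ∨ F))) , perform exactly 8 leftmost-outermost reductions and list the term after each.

Answer: after 8 steps: (T ∨ x0) ∨ (F ∨ F)

Working:
  start: (((F ∧ T) ∧ F) ∨ (¬x0 ∧ ¬T)) ∨ ((¬F ∨ (T ∧ x0)) ∧ ((T ∨ x0) ∨ (F ∨ F)))
  →1  (F ∨ (¬x0 ∧ ¬T)) ∨ ((¬F ∨ (T ∧ x0)) ∧ ((T ∨ x0) ∨ (F ∨ F)))
  →2  (¬x0 ∧ ¬T) ∨ ((¬F ∨ (T ∧ x0)) ∧ ((T ∨ x0) ∨ (F ∨ F)))
  →3  (¬x0 ∧ F) ∨ ((¬F ∨ (T ∧ x0)) ∧ ((T ∨ x0) ∨ (F ∨ F)))
  →4  F ∨ ((¬F ∨ (T ∧ x0)) ∧ ((T ∨ x0) ∨ (F ∨ F)))
  →5  (¬F ∨ (T ∧ x0)) ∧ ((T ∨ x0) ∨ (F ∨ F))
  →6  (T ∨ (T ∧ x0)) ∧ ((T ∨ x0) ∨ (F ∨ F))
  →7  T ∧ ((T ∨ x0) ∨ (F ∨ F))
  →8  (T ∨ x0) ∨ (F ∨ F)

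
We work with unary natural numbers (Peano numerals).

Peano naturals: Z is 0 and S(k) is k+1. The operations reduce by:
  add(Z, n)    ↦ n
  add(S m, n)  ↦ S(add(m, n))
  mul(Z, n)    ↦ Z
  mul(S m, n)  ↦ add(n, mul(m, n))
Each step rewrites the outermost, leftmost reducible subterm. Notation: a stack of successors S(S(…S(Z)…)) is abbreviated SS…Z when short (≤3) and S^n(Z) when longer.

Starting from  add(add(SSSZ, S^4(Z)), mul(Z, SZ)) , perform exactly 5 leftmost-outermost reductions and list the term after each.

  start: add(add(SSSZ, S^4(Z)), mul(Z, SZ))
  [1] add(S(add(SSZ, S^4(Z))), mul(Z, SZ))
  [2] S(add(add(SSZ, S^4(Z)), mul(Z, SZ)))
  [3] S(add(S(add(SZ, S^4(Z))), mul(Z, SZ)))
  [4] S(S(add(add(SZ, S^4(Z)), mul(Z, SZ))))
  [5] S(S(add(S(add(Z, S^4(Z))), mul(Z, SZ))))

Answer: after 5 steps: S(S(add(S(add(Z, S^4(Z))), mul(Z, SZ))))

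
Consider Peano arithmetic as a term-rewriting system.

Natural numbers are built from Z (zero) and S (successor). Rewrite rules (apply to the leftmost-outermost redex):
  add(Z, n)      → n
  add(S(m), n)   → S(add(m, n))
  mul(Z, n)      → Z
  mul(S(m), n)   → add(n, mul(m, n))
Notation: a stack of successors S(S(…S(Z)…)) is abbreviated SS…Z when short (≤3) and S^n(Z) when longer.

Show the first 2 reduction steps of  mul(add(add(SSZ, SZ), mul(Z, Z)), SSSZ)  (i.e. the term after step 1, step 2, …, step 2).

  start: mul(add(add(SSZ, SZ), mul(Z, Z)), SSSZ)
  step 1: mul(add(S(add(SZ, SZ)), mul(Z, Z)), SSSZ)
  step 2: mul(S(add(add(SZ, SZ), mul(Z, Z))), SSSZ)

Answer: after 2 steps: mul(S(add(add(SZ, SZ), mul(Z, Z))), SSSZ)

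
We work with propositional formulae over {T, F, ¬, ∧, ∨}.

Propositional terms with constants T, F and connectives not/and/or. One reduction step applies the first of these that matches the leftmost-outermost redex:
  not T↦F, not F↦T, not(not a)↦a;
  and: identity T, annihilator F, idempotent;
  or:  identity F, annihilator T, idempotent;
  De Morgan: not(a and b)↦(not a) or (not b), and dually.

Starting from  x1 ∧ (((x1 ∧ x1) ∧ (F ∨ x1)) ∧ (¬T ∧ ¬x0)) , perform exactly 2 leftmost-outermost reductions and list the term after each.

Answer: after 2 steps: x1 ∧ ((x1 ∧ x1) ∧ (¬T ∧ ¬x0))

Reduction:
  start: x1 ∧ (((x1 ∧ x1) ∧ (F ∨ x1)) ∧ (¬T ∧ ¬x0))
  →1  x1 ∧ ((x1 ∧ (F ∨ x1)) ∧ (¬T ∧ ¬x0))
  →2  x1 ∧ ((x1 ∧ x1) ∧ (¬T ∧ ¬x0))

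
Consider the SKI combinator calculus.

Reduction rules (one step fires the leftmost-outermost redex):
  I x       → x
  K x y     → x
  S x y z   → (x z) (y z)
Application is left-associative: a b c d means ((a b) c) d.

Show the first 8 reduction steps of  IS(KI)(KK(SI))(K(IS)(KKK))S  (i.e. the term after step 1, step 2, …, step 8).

  start: IS(KI)(KK(SI))(K(IS)(KKK))S
  [1] S(KI)(KK(SI))(K(IS)(KKK))S
  [2] KI(K(IS)(KKK))(KK(SI)(K(IS)(KKK)))S
  [3] I(KK(SI)(K(IS)(KKK)))S
  [4] KK(SI)(K(IS)(KKK))S
  [5] K(K(IS)(KKK))S
  [6] K(IS)(KKK)
  [7] IS
  [8] S

Answer: after 8 steps: S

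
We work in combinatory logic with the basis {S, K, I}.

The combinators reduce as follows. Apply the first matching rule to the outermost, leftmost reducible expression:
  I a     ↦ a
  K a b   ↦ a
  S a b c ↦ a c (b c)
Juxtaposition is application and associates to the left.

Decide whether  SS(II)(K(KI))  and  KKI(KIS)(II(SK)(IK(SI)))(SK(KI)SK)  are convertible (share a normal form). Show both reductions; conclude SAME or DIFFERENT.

Answer: DIFFERENT — A ⇓ S(K(KI))(K(KI)), B ⇓ SK

Derivation:
Term A:
  start: SS(II)(K(KI))
  step 1: S(K(KI))(II(K(KI)))
  step 2: S(K(KI))(I(K(KI)))
  step 3: S(K(KI))(K(KI))

Term B:
  start: KKI(KIS)(II(SK)(IK(SI)))(SK(KI)SK)
  step 1: K(KIS)(II(SK)(IK(SI)))(SK(KI)SK)
  step 2: KIS(SK(KI)SK)
  step 3: I(SK(KI)SK)
  step 4: SK(KI)SK
  step 5: KS(KIS)K
  step 6: SK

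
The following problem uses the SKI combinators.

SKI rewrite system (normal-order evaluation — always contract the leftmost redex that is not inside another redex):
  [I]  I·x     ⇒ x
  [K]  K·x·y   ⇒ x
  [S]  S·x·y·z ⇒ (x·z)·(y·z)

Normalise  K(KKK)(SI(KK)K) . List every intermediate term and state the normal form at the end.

Answer: normal form = K  (in 2 steps)

Derivation:
  start: K(KKK)(SI(KK)K)
  →1  KKK
  →2  K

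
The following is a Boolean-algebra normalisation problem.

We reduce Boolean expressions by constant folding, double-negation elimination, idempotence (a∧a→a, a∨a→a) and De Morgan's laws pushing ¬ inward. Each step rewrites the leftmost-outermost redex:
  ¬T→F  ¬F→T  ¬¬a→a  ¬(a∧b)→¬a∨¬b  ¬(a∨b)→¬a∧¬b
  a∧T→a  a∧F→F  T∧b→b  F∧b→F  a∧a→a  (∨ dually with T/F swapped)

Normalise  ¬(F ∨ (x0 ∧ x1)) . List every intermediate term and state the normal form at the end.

  start: ¬(F ∨ (x0 ∧ x1))
  [1] ¬F ∧ ¬(x0 ∧ x1)
  [2] T ∧ ¬(x0 ∧ x1)
  [3] ¬(x0 ∧ x1)
  [4] ¬x0 ∨ ¬x1

Answer: normal form = ¬x0 ∨ ¬x1  (in 4 steps)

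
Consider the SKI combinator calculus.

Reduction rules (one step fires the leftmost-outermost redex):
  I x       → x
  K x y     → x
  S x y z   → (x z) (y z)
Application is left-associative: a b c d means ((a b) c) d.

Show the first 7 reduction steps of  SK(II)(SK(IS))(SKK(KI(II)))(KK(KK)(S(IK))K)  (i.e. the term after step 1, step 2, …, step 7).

Answer: after 7 steps: I(KK(KK)(S(IK))K)

Working:
  start: SK(II)(SK(IS))(SKK(KI(II)))(KK(KK)(S(IK))K)
  →1  K(SK(IS))(II(SK(IS)))(SKK(KI(II)))(KK(KK)(S(IK))K)
  →2  SK(IS)(SKK(KI(II)))(KK(KK)(S(IK))K)
  →3  K(SKK(KI(II)))(IS(SKK(KI(II))))(KK(KK)(S(IK))K)
  →4  SKK(KI(II))(KK(KK)(S(IK))K)
  →5  K(KI(II))(K(KI(II)))(KK(KK)(S(IK))K)
  →6  KI(II)(KK(KK)(S(IK))K)
  →7  I(KK(KK)(S(IK))K)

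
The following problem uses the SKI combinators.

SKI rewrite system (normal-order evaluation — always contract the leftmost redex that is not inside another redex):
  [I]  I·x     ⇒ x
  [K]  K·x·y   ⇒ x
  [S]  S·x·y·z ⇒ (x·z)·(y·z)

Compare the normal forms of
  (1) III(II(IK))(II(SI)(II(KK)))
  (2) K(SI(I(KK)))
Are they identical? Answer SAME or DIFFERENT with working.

Answer: SAME — A ⇓ K(SI(KK)), B ⇓ K(SI(KK))

Reduction:
Term A:
  start: III(II(IK))(II(SI)(II(KK)))
  →1  II(II(IK))(II(SI)(II(KK)))
  →2  I(II(IK))(II(SI)(II(KK)))
  →3  II(IK)(II(SI)(II(KK)))
  →4  I(IK)(II(SI)(II(KK)))
  →5  IK(II(SI)(II(KK)))
  →6  K(II(SI)(II(KK)))
  →7  K(I(SI)(II(KK)))
  →8  K(SI(II(KK)))
  →9  K(SI(I(KK)))
  →10  K(SI(KK))

Term B:
  start: K(SI(I(KK)))
  →1  K(SI(KK))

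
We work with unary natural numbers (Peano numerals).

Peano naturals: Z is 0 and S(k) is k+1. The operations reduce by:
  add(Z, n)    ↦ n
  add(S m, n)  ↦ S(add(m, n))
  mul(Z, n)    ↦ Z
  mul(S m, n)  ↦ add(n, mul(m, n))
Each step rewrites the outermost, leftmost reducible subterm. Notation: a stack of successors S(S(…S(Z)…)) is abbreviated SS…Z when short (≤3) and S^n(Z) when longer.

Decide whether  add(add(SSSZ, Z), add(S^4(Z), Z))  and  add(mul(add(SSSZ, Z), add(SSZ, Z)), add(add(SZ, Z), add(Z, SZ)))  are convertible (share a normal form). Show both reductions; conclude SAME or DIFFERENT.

Term A:
  start: add(add(SSSZ, Z), add(S^4(Z), Z))
  →1  add(S(add(SSZ, Z)), add(S^4(Z), Z))
  →2  S(add(add(SSZ, Z), add(S^4(Z), Z)))
  →3  S(add(S(add(SZ, Z)), add(S^4(Z), Z)))
  →4  S(S(add(add(SZ, Z), add(S^4(Z), Z))))
  →5  S(S(add(S(add(Z, Z)), add(S^4(Z), Z))))
  →6  S(S(S(add(add(Z, Z), add(S^4(Z), Z)))))
  →7  S(S(S(add(Z, add(S^4(Z), Z)))))
  →8  S(S(S(add(S^4(Z), Z))))
  →9  S(S(S(S(add(SSSZ, Z)))))
  →10  S(S(S(S(S(add(SSZ, Z))))))
  →11  S(S(S(S(S(S(add(SZ, Z)))))))
  →12  S(S(S(S(S(S(S(add(Z, Z))))))))
  →13  S^7(Z)

Term B:
  start: add(mul(add(SSSZ, Z), add(SSZ, Z)), add(add(SZ, Z), add(Z, SZ)))
  →1  add(mul(S(add(SSZ, Z)), add(SSZ, Z)), add(add(SZ, Z), add(Z, SZ)))
  →2  add(add(add(SSZ, Z), mul(add(SSZ, Z), add(SSZ, Z))), add(add(SZ, Z), add(Z, SZ)))
  →3  add(add(S(add(SZ, Z)), mul(add(SSZ, Z), add(SSZ, Z))), add(add(SZ, Z), add(Z, SZ)))
  →4  add(S(add(add(SZ, Z), mul(add(SSZ, Z), add(SSZ, Z)))), add(add(SZ, Z), add(Z, SZ)))
  →5  S(add(add(add(SZ, Z), mul(add(SSZ, Z), add(SSZ, Z))), add(add(SZ, Z), add(Z, SZ))))
  →6  S(add(add(S(add(Z, Z)), mul(add(SSZ, Z), add(SSZ, Z))), add(add(SZ, Z), add(Z, SZ))))
  →7  S(add(S(add(add(Z, Z), mul(add(SSZ, Z), add(SSZ, Z)))), add(add(SZ, Z), add(Z, SZ))))
  →8  S(S(add(add(add(Z, Z), mul(add(SSZ, Z), add(SSZ, Z))), add(add(SZ, Z), add(Z, SZ)))))
  →9  S(S(add(add(Z, mul(add(SSZ, Z), add(SSZ, Z))), add(add(SZ, Z), add(Z, SZ)))))
  →10  S(S(add(mul(add(SSZ, Z), add(SSZ, Z)), add(add(SZ, Z), add(Z, SZ)))))
  →11  S(S(add(mul(S(add(SZ, Z)), add(SSZ, Z)), add(add(SZ, Z), add(Z, SZ)))))
  →12  S(S(add(add(add(SSZ, Z), mul(add(SZ, Z), add(SSZ, Z))), add(add(SZ, Z), add(Z, SZ)))))
  →13  S(S(add(add(S(add(SZ, Z)), mul(add(SZ, Z), add(SSZ, Z))), add(add(SZ, Z), add(Z, SZ)))))
  →14  S(S(add(S(add(add(SZ, Z), mul(add(SZ, Z), add(SSZ, Z)))), add(add(SZ, Z), add(Z, SZ)))))
  →15  S(S(S(add(add(add(SZ, Z), mul(add(SZ, Z), add(SSZ, Z))), add(add(SZ, Z), add(Z, SZ))))))
  →16  S(S(S(add(add(S(add(Z, Z)), mul(add(SZ, Z), add(SSZ, Z))), add(add(SZ, Z), add(Z, SZ))))))
  →17  S(S(S(add(S(add(add(Z, Z), mul(add(SZ, Z), add(SSZ, Z)))), add(add(SZ, Z), add(Z, SZ))))))
  →18  S(S(S(S(add(add(add(Z, Z), mul(add(SZ, Z), add(SSZ, Z))), add(add(SZ, Z), add(Z, SZ)))))))
  →19  S(S(S(S(add(add(Z, mul(add(SZ, Z), add(SSZ, Z))), add(add(SZ, Z), add(Z, SZ)))))))
  →20  S(S(S(S(add(mul(add(SZ, Z), add(SSZ, Z)), add(add(SZ, Z), add(Z, SZ)))))))
  →21  S(S(S(S(add(mul(S(add(Z, Z)), add(SSZ, Z)), add(add(SZ, Z), add(Z, SZ)))))))
  →22  S(S(S(S(add(add(add(SSZ, Z), mul(add(Z, Z), add(SSZ, Z))), add(add(SZ, Z), add(Z, SZ)))))))
  →23  S(S(S(S(add(add(S(add(SZ, Z)), mul(add(Z, Z), add(SSZ, Z))), add(add(SZ, Z), add(Z, SZ)))))))
  →24  S(S(S(S(add(S(add(add(SZ, Z), mul(add(Z, Z), add(SSZ, Z)))), add(add(SZ, Z), add(Z, SZ)))))))
  →25  S(S(S(S(S(add(add(add(SZ, Z), mul(add(Z, Z), add(SSZ, Z))), add(add(SZ, Z), add(Z, SZ))))))))
  →26  S(S(S(S(S(add(add(S(add(Z, Z)), mul(add(Z, Z), add(SSZ, Z))), add(add(SZ, Z), add(Z, SZ))))))))
  →27  S(S(S(S(S(add(S(add(add(Z, Z), mul(add(Z, Z), add(SSZ, Z)))), add(add(SZ, Z), add(Z, SZ))))))))
  →28  S(S(S(S(S(S(add(add(add(Z, Z), mul(add(Z, Z), add(SSZ, Z))), add(add(SZ, Z), add(Z, SZ)))))))))
  →29  S(S(S(S(S(S(add(add(Z, mul(add(Z, Z), add(SSZ, Z))), add(add(SZ, Z), add(Z, SZ)))))))))
  →30  S(S(S(S(S(S(add(mul(add(Z, Z), add(SSZ, Z)), add(add(SZ, Z), add(Z, SZ)))))))))
  →31  S(S(S(S(S(S(add(mul(Z, add(SSZ, Z)), add(add(SZ, Z), add(Z, SZ)))))))))
  →32  S(S(S(S(S(S(add(Z, add(add(SZ, Z), add(Z, SZ)))))))))
  →33  S(S(S(S(S(S(add(add(SZ, Z), add(Z, SZ))))))))
  →34  S(S(S(S(S(S(add(S(add(Z, Z)), add(Z, SZ))))))))
  →35  S(S(S(S(S(S(S(add(add(Z, Z), add(Z, SZ)))))))))
  →36  S(S(S(S(S(S(S(add(Z, add(Z, SZ)))))))))
  →37  S(S(S(S(S(S(S(add(Z, SZ))))))))
  →38  S^8(Z)

Answer: DIFFERENT — A ⇓ S^7(Z), B ⇓ S^8(Z)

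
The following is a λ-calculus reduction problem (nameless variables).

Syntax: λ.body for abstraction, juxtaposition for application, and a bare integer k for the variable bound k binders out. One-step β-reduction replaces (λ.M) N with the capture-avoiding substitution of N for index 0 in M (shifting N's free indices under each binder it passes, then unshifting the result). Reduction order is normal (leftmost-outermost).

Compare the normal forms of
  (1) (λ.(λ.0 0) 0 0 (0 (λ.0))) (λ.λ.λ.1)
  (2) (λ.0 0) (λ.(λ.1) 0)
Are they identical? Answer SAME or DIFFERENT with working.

Term A:
  start: (λ.(λ.0 0) 0 0 (0 (λ.0))) (λ.λ.λ.1)
  →1  (λ.0 0) (λ.λ.λ.1) (λ.λ.λ.1) ((λ.λ.λ.1) (λ.0))
  →2  (λ.λ.λ.1) (λ.λ.λ.1) (λ.λ.λ.1) ((λ.λ.λ.1) (λ.0))
  →3  (λ.λ.1) (λ.λ.λ.1) ((λ.λ.λ.1) (λ.0))
  →4  (λ.λ.λ.λ.1) ((λ.λ.λ.1) (λ.0))
  →5  λ.λ.λ.1

Term B:
  start: (λ.0 0) (λ.(λ.1) 0)
  →1  (λ.(λ.1) 0) (λ.(λ.1) 0)
  →2  (λ.λ.(λ.1) 0) (λ.(λ.1) 0)
  →3  λ.(λ.1) 0
  →4  λ.0

Answer: DIFFERENT — A ⇓ λ.λ.λ.1, B ⇓ λ.0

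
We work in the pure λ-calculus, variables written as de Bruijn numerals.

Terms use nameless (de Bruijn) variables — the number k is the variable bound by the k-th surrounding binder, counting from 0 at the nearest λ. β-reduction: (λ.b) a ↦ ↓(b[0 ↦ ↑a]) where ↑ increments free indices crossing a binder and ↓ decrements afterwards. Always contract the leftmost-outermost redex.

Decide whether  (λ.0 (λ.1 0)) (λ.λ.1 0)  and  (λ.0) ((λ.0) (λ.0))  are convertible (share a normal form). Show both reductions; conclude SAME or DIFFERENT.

Term A:
  start: (λ.0 (λ.1 0)) (λ.λ.1 0)
  [1] (λ.λ.1 0) (λ.(λ.λ.1 0) 0)
  [2] λ.(λ.(λ.λ.1 0) 0) 0
  [3] λ.(λ.λ.1 0) 0
  [4] λ.λ.1 0

Term B:
  start: (λ.0) ((λ.0) (λ.0))
  [1] (λ.0) (λ.0)
  [2] λ.0

Answer: DIFFERENT — A ⇓ λ.λ.1 0, B ⇓ λ.0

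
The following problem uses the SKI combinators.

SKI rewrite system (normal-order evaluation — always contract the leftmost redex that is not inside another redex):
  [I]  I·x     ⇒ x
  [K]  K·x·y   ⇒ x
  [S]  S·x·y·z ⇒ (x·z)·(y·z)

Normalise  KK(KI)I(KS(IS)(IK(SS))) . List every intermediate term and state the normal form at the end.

  start: KK(KI)I(KS(IS)(IK(SS)))
  →1  KI(KS(IS)(IK(SS)))
  →2  I

Answer: normal form = I  (in 2 steps)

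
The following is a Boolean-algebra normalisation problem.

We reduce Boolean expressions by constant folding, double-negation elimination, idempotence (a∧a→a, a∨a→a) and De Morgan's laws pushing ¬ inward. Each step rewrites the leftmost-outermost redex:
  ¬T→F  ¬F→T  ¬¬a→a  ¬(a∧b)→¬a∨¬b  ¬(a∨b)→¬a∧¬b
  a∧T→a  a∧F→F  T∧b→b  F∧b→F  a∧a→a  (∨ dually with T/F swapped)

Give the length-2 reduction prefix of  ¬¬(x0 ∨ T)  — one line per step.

  start: ¬¬(x0 ∨ T)
  →1  x0 ∨ T
  →2  T

Answer: after 2 steps: T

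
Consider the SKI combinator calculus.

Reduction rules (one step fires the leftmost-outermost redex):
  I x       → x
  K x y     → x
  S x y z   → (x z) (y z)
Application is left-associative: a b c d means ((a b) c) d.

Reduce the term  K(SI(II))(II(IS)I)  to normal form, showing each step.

Answer: normal form = SII  (in 2 steps)

Derivation:
  start: K(SI(II))(II(IS)I)
  step 1: SI(II)
  step 2: SII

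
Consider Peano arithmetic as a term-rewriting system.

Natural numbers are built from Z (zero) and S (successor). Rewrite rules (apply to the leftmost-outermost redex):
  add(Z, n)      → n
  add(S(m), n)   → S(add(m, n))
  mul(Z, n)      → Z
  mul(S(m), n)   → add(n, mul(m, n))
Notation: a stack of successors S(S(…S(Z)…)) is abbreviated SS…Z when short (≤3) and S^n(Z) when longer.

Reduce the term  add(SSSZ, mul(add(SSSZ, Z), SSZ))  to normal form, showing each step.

  start: add(SSSZ, mul(add(SSSZ, Z), SSZ))
  →1  S(add(SSZ, mul(add(SSSZ, Z), SSZ)))
  →2  S(S(add(SZ, mul(add(SSSZ, Z), SSZ))))
  →3  S(S(S(add(Z, mul(add(SSSZ, Z), SSZ)))))
  →4  S(S(S(mul(add(SSSZ, Z), SSZ))))
  →5  S(S(S(mul(S(add(SSZ, Z)), SSZ))))
  →6  S(S(S(add(SSZ, mul(add(SSZ, Z), SSZ)))))
  →7  S(S(S(S(add(SZ, mul(add(SSZ, Z), SSZ))))))
  →8  S(S(S(S(S(add(Z, mul(add(SSZ, Z), SSZ)))))))
  →9  S(S(S(S(S(mul(add(SSZ, Z), SSZ))))))
  →10  S(S(S(S(S(mul(S(add(SZ, Z)), SSZ))))))
  →11  S(S(S(S(S(add(SSZ, mul(add(SZ, Z), SSZ)))))))
  →12  S(S(S(S(S(S(add(SZ, mul(add(SZ, Z), SSZ))))))))
  →13  S(S(S(S(S(S(S(add(Z, mul(add(SZ, Z), SSZ)))))))))
  →14  S(S(S(S(S(S(S(mul(add(SZ, Z), SSZ))))))))
  →15  S(S(S(S(S(S(S(mul(S(add(Z, Z)), SSZ))))))))
  →16  S(S(S(S(S(S(S(add(SSZ, mul(add(Z, Z), SSZ)))))))))
  →17  S(S(S(S(S(S(S(S(add(SZ, mul(add(Z, Z), SSZ))))))))))
  →18  S(S(S(S(S(S(S(S(S(add(Z, mul(add(Z, Z), SSZ)))))))))))
  →19  S(S(S(S(S(S(S(S(S(mul(add(Z, Z), SSZ))))))))))
  →20  S(S(S(S(S(S(S(S(S(mul(Z, SSZ))))))))))
  →21  S^9(Z)

Answer: normal form = S^9(Z)  (in 21 steps)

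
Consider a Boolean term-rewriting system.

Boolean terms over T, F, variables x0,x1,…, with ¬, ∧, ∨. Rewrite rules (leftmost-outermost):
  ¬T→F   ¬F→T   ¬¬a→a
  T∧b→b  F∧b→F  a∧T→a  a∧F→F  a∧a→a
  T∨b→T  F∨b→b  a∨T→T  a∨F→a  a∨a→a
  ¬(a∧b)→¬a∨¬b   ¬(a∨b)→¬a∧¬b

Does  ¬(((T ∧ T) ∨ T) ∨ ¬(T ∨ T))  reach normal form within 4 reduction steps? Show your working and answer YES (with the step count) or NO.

  start: ¬(((T ∧ T) ∨ T) ∨ ¬(T ∨ T))
  step 1: ¬((T ∧ T) ∨ T) ∧ ¬¬(T ∨ T)
  step 2: (¬(T ∧ T) ∧ ¬T) ∧ ¬¬(T ∨ T)
  step 3: ((¬T ∨ ¬T) ∧ ¬T) ∧ ¬¬(T ∨ T)
  step 4: (¬T ∧ ¬T) ∧ ¬¬(T ∨ T)

Answer: NO — after 4 steps the term is (¬T ∧ ¬T) ∧ ¬¬(T ∨ T), not yet normal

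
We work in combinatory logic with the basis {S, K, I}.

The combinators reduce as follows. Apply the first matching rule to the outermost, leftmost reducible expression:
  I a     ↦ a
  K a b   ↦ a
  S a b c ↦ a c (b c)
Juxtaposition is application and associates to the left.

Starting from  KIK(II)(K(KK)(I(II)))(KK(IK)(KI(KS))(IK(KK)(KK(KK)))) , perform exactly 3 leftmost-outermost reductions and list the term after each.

Answer: after 3 steps: I(K(KK)(I(II)))(KK(IK)(KI(KS))(IK(KK)(KK(KK))))

Working:
  start: KIK(II)(K(KK)(I(II)))(KK(IK)(KI(KS))(IK(KK)(KK(KK))))
  →1  I(II)(K(KK)(I(II)))(KK(IK)(KI(KS))(IK(KK)(KK(KK))))
  →2  II(K(KK)(I(II)))(KK(IK)(KI(KS))(IK(KK)(KK(KK))))
  →3  I(K(KK)(I(II)))(KK(IK)(KI(KS))(IK(KK)(KK(KK))))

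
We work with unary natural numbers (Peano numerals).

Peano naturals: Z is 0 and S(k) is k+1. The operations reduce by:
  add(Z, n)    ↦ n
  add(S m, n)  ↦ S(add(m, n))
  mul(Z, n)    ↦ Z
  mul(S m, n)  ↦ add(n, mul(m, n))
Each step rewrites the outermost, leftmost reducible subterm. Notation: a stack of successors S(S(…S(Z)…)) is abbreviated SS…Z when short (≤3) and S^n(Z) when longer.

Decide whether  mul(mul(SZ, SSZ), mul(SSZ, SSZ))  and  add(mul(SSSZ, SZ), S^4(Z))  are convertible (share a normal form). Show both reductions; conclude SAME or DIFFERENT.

Answer: DIFFERENT — A ⇓ S^8(Z), B ⇓ S^7(Z)

Reduction:
Term A:
  start: mul(mul(SZ, SSZ), mul(SSZ, SSZ))
  [1] mul(add(SSZ, mul(Z, SSZ)), mul(SSZ, SSZ))
  [2] mul(S(add(SZ, mul(Z, SSZ))), mul(SSZ, SSZ))
  [3] add(mul(SSZ, SSZ), mul(add(SZ, mul(Z, SSZ)), mul(SSZ, SSZ)))
  [4] add(add(SSZ, mul(SZ, SSZ)), mul(add(SZ, mul(Z, SSZ)), mul(SSZ, SSZ)))
  [5] add(S(add(SZ, mul(SZ, SSZ))), mul(add(SZ, mul(Z, SSZ)), mul(SSZ, SSZ)))
  [6] S(add(add(SZ, mul(SZ, SSZ)), mul(add(SZ, mul(Z, SSZ)), mul(SSZ, SSZ))))
  [7] S(add(S(add(Z, mul(SZ, SSZ))), mul(add(SZ, mul(Z, SSZ)), mul(SSZ, SSZ))))
  [8] S(S(add(add(Z, mul(SZ, SSZ)), mul(add(SZ, mul(Z, SSZ)), mul(SSZ, SSZ)))))
  [9] S(S(add(mul(SZ, SSZ), mul(add(SZ, mul(Z, SSZ)), mul(SSZ, SSZ)))))
  [10] S(S(add(add(SSZ, mul(Z, SSZ)), mul(add(SZ, mul(Z, SSZ)), mul(SSZ, SSZ)))))
  [11] S(S(add(S(add(SZ, mul(Z, SSZ))), mul(add(SZ, mul(Z, SSZ)), mul(SSZ, SSZ)))))
  [12] S(S(S(add(add(SZ, mul(Z, SSZ)), mul(add(SZ, mul(Z, SSZ)), mul(SSZ, SSZ))))))
  [13] S(S(S(add(S(add(Z, mul(Z, SSZ))), mul(add(SZ, mul(Z, SSZ)), mul(SSZ, SSZ))))))
  [14] S(S(S(S(add(add(Z, mul(Z, SSZ)), mul(add(SZ, mul(Z, SSZ)), mul(SSZ, SSZ)))))))
  [15] S(S(S(S(add(mul(Z, SSZ), mul(add(SZ, mul(Z, SSZ)), mul(SSZ, SSZ)))))))
  [16] S(S(S(S(add(Z, mul(add(SZ, mul(Z, SSZ)), mul(SSZ, SSZ)))))))
  [17] S(S(S(S(mul(add(SZ, mul(Z, SSZ)), mul(SSZ, SSZ))))))
  [18] S(S(S(S(mul(S(add(Z, mul(Z, SSZ))), mul(SSZ, SSZ))))))
  [19] S(S(S(S(add(mul(SSZ, SSZ), mul(add(Z, mul(Z, SSZ)), mul(SSZ, SSZ)))))))
  [20] S(S(S(S(add(add(SSZ, mul(SZ, SSZ)), mul(add(Z, mul(Z, SSZ)), mul(SSZ, SSZ)))))))
  [21] S(S(S(S(add(S(add(SZ, mul(SZ, SSZ))), mul(add(Z, mul(Z, SSZ)), mul(SSZ, SSZ)))))))
  [22] S(S(S(S(S(add(add(SZ, mul(SZ, SSZ)), mul(add(Z, mul(Z, SSZ)), mul(SSZ, SSZ))))))))
  [23] S(S(S(S(S(add(S(add(Z, mul(SZ, SSZ))), mul(add(Z, mul(Z, SSZ)), mul(SSZ, SSZ))))))))
  [24] S(S(S(S(S(S(add(add(Z, mul(SZ, SSZ)), mul(add(Z, mul(Z, SSZ)), mul(SSZ, SSZ)))))))))
  [25] S(S(S(S(S(S(add(mul(SZ, SSZ), mul(add(Z, mul(Z, SSZ)), mul(SSZ, SSZ)))))))))
  [26] S(S(S(S(S(S(add(add(SSZ, mul(Z, SSZ)), mul(add(Z, mul(Z, SSZ)), mul(SSZ, SSZ)))))))))
  [27] S(S(S(S(S(S(add(S(add(SZ, mul(Z, SSZ))), mul(add(Z, mul(Z, SSZ)), mul(SSZ, SSZ)))))))))
  [28] S(S(S(S(S(S(S(add(add(SZ, mul(Z, SSZ)), mul(add(Z, mul(Z, SSZ)), mul(SSZ, SSZ))))))))))
  [29] S(S(S(S(S(S(S(add(S(add(Z, mul(Z, SSZ))), mul(add(Z, mul(Z, SSZ)), mul(SSZ, SSZ))))))))))
  [30] S(S(S(S(S(S(S(S(add(add(Z, mul(Z, SSZ)), mul(add(Z, mul(Z, SSZ)), mul(SSZ, SSZ)))))))))))
  [31] S(S(S(S(S(S(S(S(add(mul(Z, SSZ), mul(add(Z, mul(Z, SSZ)), mul(SSZ, SSZ)))))))))))
  [32] S(S(S(S(S(S(S(S(add(Z, mul(add(Z, mul(Z, SSZ)), mul(SSZ, SSZ)))))))))))
  [33] S(S(S(S(S(S(S(S(mul(add(Z, mul(Z, SSZ)), mul(SSZ, SSZ))))))))))
  [34] S(S(S(S(S(S(S(S(mul(mul(Z, SSZ), mul(SSZ, SSZ))))))))))
  [35] S(S(S(S(S(S(S(S(mul(Z, mul(SSZ, SSZ))))))))))
  [36] S^8(Z)

Term B:
  start: add(mul(SSSZ, SZ), S^4(Z))
  [1] add(add(SZ, mul(SSZ, SZ)), S^4(Z))
  [2] add(S(add(Z, mul(SSZ, SZ))), S^4(Z))
  [3] S(add(add(Z, mul(SSZ, SZ)), S^4(Z)))
  [4] S(add(mul(SSZ, SZ), S^4(Z)))
  [5] S(add(add(SZ, mul(SZ, SZ)), S^4(Z)))
  [6] S(add(S(add(Z, mul(SZ, SZ))), S^4(Z)))
  [7] S(S(add(add(Z, mul(SZ, SZ)), S^4(Z))))
  [8] S(S(add(mul(SZ, SZ), S^4(Z))))
  [9] S(S(add(add(SZ, mul(Z, SZ)), S^4(Z))))
  [10] S(S(add(S(add(Z, mul(Z, SZ))), S^4(Z))))
  [11] S(S(S(add(add(Z, mul(Z, SZ)), S^4(Z)))))
  [12] S(S(S(add(mul(Z, SZ), S^4(Z)))))
  [13] S(S(S(add(Z, S^4(Z)))))
  [14] S^7(Z)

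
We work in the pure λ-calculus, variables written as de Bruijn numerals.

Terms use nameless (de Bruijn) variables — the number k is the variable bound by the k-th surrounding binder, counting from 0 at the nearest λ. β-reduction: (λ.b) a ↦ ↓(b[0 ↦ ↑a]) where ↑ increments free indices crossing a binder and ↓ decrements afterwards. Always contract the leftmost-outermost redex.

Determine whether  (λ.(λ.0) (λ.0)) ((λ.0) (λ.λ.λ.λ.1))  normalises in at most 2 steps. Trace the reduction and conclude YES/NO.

Answer: YES — reaches normal form λ.0 in 2 ≤ 2 steps

Derivation:
  start: (λ.(λ.0) (λ.0)) ((λ.0) (λ.λ.λ.λ.1))
  step 1: (λ.0) (λ.0)
  step 2: λ.0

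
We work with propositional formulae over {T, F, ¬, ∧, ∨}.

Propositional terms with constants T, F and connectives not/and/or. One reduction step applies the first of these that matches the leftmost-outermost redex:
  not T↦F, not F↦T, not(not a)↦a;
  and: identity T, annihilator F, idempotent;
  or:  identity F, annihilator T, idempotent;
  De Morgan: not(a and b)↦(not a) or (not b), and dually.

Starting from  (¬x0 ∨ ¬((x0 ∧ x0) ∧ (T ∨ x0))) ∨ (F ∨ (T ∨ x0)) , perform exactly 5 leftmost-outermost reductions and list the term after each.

Answer: after 5 steps: (¬x0 ∨ (¬x0 ∨ (F ∧ ¬x0))) ∨ (F ∨ (T ∨ x0))

Derivation:
  start: (¬x0 ∨ ¬((x0 ∧ x0) ∧ (T ∨ x0))) ∨ (F ∨ (T ∨ x0))
  step 1: (¬x0 ∨ (¬(x0 ∧ x0) ∨ ¬(T ∨ x0))) ∨ (F ∨ (T ∨ x0))
  step 2: (¬x0 ∨ ((¬x0 ∨ ¬x0) ∨ ¬(T ∨ x0))) ∨ (F ∨ (T ∨ x0))
  step 3: (¬x0 ∨ (¬x0 ∨ ¬(T ∨ x0))) ∨ (F ∨ (T ∨ x0))
  step 4: (¬x0 ∨ (¬x0 ∨ (¬T ∧ ¬x0))) ∨ (F ∨ (T ∨ x0))
  step 5: (¬x0 ∨ (¬x0 ∨ (F ∧ ¬x0))) ∨ (F ∨ (T ∨ x0))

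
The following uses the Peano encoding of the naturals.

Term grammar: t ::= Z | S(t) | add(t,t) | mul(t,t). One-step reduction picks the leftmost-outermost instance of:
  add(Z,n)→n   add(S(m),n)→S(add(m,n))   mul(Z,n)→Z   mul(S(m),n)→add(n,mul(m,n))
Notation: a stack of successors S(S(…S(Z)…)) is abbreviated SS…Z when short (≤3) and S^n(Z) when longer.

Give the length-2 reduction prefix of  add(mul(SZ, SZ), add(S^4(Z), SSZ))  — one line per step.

Answer: after 2 steps: add(S(add(Z, mul(Z, SZ))), add(S^4(Z), SSZ))

Working:
  start: add(mul(SZ, SZ), add(S^4(Z), SSZ))
  [1] add(add(SZ, mul(Z, SZ)), add(S^4(Z), SSZ))
  [2] add(S(add(Z, mul(Z, SZ))), add(S^4(Z), SSZ))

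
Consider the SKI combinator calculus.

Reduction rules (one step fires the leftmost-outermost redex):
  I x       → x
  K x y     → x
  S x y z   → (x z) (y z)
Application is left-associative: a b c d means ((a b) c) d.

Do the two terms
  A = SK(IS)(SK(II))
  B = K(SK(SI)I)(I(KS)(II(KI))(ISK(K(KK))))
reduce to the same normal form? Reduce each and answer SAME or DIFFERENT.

Term A:
  start: SK(IS)(SK(II))
  →1  K(SK(II))(IS(SK(II)))
  →2  SK(II)
  →3  SKI

Term B:
  start: K(SK(SI)I)(I(KS)(II(KI))(ISK(K(KK))))
  →1  SK(SI)I
  →2  KI(SII)
  →3  I

Answer: DIFFERENT — A ⇓ SKI, B ⇓ I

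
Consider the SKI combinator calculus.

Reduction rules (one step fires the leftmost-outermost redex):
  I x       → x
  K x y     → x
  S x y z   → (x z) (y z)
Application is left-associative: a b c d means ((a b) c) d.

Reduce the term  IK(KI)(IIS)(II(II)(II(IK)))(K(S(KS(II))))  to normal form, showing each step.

Answer: normal form = K(SS)  (in 5 steps)

Derivation:
  start: IK(KI)(IIS)(II(II)(II(IK)))(K(S(KS(II))))
  →1  K(KI)(IIS)(II(II)(II(IK)))(K(S(KS(II))))
  →2  KI(II(II)(II(IK)))(K(S(KS(II))))
  →3  I(K(S(KS(II))))
  →4  K(S(KS(II)))
  →5  K(SS)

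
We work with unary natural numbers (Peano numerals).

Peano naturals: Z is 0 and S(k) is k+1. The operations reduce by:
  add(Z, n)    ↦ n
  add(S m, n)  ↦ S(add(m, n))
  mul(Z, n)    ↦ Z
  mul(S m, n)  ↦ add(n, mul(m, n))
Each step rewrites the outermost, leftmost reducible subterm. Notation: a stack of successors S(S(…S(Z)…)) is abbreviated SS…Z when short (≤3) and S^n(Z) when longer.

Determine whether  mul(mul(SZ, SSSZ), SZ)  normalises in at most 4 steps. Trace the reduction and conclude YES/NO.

  start: mul(mul(SZ, SSSZ), SZ)
  step 1: mul(add(SSSZ, mul(Z, SSSZ)), SZ)
  step 2: mul(S(add(SSZ, mul(Z, SSSZ))), SZ)
  step 3: add(SZ, mul(add(SSZ, mul(Z, SSSZ)), SZ))
  step 4: S(add(Z, mul(add(SSZ, mul(Z, SSSZ)), SZ)))

Answer: NO — after 4 steps the term is S(add(Z, mul(add(SSZ, mul(Z, SSSZ)), SZ))), not yet normal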